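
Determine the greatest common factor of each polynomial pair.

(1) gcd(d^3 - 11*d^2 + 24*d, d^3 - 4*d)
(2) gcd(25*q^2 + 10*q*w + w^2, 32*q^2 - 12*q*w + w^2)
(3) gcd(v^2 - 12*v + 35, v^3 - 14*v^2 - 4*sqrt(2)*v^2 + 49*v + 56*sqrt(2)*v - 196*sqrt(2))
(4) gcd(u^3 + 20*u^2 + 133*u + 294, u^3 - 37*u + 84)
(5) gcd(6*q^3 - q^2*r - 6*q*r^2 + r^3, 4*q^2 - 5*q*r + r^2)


(1) = d
(2) = gcd((5*q + w)^2, (-8*q + w)*(-4*q + w)) = 1
(3) = gcd((v - 7)*(v - 5), (v - 7)^2*(v - 4*sqrt(2))) = v - 7
(4) = gcd((u + 6)*(u + 7)^2, (u - 4)*(u - 3)*(u + 7)) = u + 7
(5) = gcd((-6*q + r)*(-q + r)*(q + r), (-4*q + r)*(-q + r)) = q - r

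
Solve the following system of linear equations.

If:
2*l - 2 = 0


Then:
l = 1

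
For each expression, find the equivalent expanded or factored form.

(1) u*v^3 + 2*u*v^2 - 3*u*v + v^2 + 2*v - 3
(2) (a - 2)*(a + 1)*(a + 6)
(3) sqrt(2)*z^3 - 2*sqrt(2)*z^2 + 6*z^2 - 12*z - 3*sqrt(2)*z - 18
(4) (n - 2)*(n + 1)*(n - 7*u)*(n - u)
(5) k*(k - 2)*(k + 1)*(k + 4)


(1) = (v - 1)*(v + 3)*(u*v + 1)
(2) = a^3 + 5*a^2 - 8*a - 12
(3) = (z - 3)*(z + 3*sqrt(2))*(sqrt(2)*z + sqrt(2))
(4) = n^4 - 8*n^3*u - n^3 + 7*n^2*u^2 + 8*n^2*u - 2*n^2 - 7*n*u^2 + 16*n*u - 14*u^2
(5) = k^4 + 3*k^3 - 6*k^2 - 8*k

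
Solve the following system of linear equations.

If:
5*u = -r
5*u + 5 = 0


Then:
r = 5
u = -1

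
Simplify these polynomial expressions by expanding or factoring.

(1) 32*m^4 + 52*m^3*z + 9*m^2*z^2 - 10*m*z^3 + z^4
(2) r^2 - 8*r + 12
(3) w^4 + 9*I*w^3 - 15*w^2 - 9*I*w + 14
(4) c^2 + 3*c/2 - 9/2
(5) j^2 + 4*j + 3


(1) = (-8*m + z)*(-4*m + z)*(m + z)^2
(2) = (r - 6)*(r - 2)
(3) = (w - 1)*(w + 1)*(w + 2*I)*(w + 7*I)
(4) = (c - 3/2)*(c + 3)
(5) = (j + 1)*(j + 3)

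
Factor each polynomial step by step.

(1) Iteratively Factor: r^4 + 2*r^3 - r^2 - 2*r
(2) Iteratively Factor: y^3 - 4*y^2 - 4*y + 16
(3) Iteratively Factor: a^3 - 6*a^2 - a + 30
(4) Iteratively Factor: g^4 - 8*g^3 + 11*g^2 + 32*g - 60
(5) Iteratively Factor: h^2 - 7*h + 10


(1) = (r - 1)*(r^3 + 3*r^2 + 2*r) = r*(r - 1)*(r^2 + 3*r + 2) = r*(r - 1)*(r + 2)*(r + 1)
(2) = (y - 4)*(y^2 - 4) = (y - 4)*(y + 2)*(y - 2)
(3) = (a - 3)*(a^2 - 3*a - 10) = (a - 3)*(a + 2)*(a - 5)
(4) = (g - 3)*(g^3 - 5*g^2 - 4*g + 20) = (g - 3)*(g - 2)*(g^2 - 3*g - 10) = (g - 3)*(g - 2)*(g + 2)*(g - 5)
(5) = (h - 2)*(h - 5)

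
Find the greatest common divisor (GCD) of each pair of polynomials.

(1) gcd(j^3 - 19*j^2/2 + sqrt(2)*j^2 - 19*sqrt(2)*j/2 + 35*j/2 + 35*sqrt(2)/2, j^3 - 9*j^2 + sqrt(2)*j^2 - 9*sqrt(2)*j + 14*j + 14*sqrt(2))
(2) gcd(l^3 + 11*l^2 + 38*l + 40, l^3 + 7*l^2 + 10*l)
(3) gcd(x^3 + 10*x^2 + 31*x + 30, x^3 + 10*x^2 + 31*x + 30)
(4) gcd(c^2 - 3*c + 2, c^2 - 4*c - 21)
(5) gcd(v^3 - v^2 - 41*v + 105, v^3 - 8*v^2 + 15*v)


(1) = j^2 + j*(-7 + sqrt(2)) - 7*sqrt(2)
(2) = l^2 + 7*l + 10
(3) = gcd((x + 2)*(x + 3)*(x + 5), (x + 2)*(x + 3)*(x + 5)) = x^3 + 10*x^2 + 31*x + 30
(4) = 1
(5) = gcd((v - 5)*(v - 3)*(v + 7), v*(v - 5)*(v - 3)) = v^2 - 8*v + 15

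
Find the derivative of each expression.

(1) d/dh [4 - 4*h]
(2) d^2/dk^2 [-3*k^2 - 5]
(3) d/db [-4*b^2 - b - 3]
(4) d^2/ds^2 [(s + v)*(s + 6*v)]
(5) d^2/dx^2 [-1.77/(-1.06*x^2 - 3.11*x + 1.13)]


(1) = -4
(2) = -6
(3) = -8*b - 1
(4) = 2
(5) = (-3.977544*x^2 - 11.669964*x + 1.77*(2.12*x + 3.11)*(4.24*x + 6.22) + 4.240212)/(1.06*x^2 + 3.11*x - 1.13)^3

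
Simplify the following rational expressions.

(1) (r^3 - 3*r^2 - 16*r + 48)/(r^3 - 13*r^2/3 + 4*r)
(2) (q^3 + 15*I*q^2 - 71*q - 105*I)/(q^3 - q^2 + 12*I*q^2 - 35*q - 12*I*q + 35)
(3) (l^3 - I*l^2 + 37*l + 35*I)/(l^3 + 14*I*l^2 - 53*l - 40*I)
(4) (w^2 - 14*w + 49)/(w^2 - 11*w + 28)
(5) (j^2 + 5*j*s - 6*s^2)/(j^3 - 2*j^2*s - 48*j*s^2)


(1) = (3*r^2 - 48)/(3*r^2 - 4*r)
(2) = (q + 3*I)/(q - 1)
(3) = (l - 7*I)/(l + 8*I)
(4) = (w - 7)/(w - 4)
(5) = (-j + s)/(-j^2 + 8*j*s)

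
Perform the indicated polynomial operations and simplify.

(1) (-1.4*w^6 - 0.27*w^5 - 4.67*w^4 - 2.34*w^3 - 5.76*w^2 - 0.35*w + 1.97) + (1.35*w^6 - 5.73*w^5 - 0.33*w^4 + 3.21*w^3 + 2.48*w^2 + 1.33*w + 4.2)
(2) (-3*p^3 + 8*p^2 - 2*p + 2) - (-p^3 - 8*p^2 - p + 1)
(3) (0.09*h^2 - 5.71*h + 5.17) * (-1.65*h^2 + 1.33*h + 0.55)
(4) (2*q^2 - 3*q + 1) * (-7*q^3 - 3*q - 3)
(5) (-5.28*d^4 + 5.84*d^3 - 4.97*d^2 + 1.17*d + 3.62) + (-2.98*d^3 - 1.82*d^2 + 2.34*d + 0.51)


(1) = -0.05*w^6 - 6.0*w^5 - 5.0*w^4 + 0.87*w^3 - 3.28*w^2 + 0.98*w + 6.17
(2) = -2*p^3 + 16*p^2 - p + 1
(3) = -0.1485*h^4 + 9.5412*h^3 - 16.0753*h^2 + 3.7356*h + 2.8435
(4) = -14*q^5 + 21*q^4 - 13*q^3 + 3*q^2 + 6*q - 3
(5) = -5.28*d^4 + 2.86*d^3 - 6.79*d^2 + 3.51*d + 4.13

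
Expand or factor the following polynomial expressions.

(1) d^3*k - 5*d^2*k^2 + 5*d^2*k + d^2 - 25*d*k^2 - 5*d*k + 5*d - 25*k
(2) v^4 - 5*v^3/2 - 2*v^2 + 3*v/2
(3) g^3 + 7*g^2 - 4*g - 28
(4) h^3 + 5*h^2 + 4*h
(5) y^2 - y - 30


(1) = (d + 5)*(d - 5*k)*(d*k + 1)
(2) = v*(v - 3)*(v - 1/2)*(v + 1)
(3) = (g - 2)*(g + 2)*(g + 7)
(4) = h*(h + 1)*(h + 4)
(5) = (y - 6)*(y + 5)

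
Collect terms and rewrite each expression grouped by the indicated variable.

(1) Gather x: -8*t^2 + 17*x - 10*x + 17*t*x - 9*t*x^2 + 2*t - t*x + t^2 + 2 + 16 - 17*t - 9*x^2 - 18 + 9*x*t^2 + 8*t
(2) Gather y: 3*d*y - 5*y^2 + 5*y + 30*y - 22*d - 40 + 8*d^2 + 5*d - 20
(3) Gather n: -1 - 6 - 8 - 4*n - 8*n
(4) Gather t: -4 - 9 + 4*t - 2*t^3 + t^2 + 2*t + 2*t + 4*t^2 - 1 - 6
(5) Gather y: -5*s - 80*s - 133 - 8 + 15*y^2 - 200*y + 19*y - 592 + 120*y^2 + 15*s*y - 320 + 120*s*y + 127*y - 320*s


(1) = -7*t^2 - 7*t + x^2*(-9*t - 9) + x*(9*t^2 + 16*t + 7)
(2) = 8*d^2 - 17*d - 5*y^2 + y*(3*d + 35) - 60
(3) = -12*n - 15
(4) = -2*t^3 + 5*t^2 + 8*t - 20
(5) = -405*s + 135*y^2 + y*(135*s - 54) - 1053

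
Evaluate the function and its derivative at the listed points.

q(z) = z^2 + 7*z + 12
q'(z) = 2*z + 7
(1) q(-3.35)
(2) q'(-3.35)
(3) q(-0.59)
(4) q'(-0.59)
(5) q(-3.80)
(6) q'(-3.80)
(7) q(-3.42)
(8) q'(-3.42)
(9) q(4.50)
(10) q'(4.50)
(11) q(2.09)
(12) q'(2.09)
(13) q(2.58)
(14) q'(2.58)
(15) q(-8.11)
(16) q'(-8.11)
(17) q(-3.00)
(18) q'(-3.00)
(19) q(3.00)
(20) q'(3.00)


(1) = -0.23
(2) = 0.30
(3) = 8.22
(4) = 5.82
(5) = -0.16
(6) = -0.60
(7) = -0.24
(8) = 0.16
(9) = 63.75
(10) = 16.00
(11) = 31.00
(12) = 11.18
(13) = 36.72
(14) = 12.16
(15) = 21.00
(16) = -9.22
(17) = 0.00
(18) = 1.00
(19) = 42.00
(20) = 13.00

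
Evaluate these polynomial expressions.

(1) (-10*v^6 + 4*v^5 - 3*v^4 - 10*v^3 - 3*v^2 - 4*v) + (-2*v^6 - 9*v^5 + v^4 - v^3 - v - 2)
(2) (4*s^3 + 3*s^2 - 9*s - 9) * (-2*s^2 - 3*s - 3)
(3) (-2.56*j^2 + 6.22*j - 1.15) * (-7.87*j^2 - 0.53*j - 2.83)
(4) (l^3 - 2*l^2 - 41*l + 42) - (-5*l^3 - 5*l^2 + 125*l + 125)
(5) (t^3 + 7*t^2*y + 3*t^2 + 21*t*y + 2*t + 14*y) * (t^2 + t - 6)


(1) = -12*v^6 - 5*v^5 - 2*v^4 - 11*v^3 - 3*v^2 - 5*v - 2
(2) = -8*s^5 - 18*s^4 - 3*s^3 + 36*s^2 + 54*s + 27
(3) = 20.1472*j^4 - 47.5946*j^3 + 12.9987*j^2 - 16.9931*j + 3.2545
(4) = 6*l^3 + 3*l^2 - 166*l - 83
(5) = t^5 + 7*t^4*y + 4*t^4 + 28*t^3*y - t^3 - 7*t^2*y - 16*t^2 - 112*t*y - 12*t - 84*y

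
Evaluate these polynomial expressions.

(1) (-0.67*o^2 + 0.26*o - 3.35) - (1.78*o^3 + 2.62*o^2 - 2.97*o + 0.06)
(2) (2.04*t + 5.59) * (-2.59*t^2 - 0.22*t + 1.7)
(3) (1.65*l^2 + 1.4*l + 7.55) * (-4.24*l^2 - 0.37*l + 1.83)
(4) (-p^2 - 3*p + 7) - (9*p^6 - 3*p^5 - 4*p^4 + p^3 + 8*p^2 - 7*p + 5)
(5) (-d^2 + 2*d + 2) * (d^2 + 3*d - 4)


(1) = -1.78*o^3 - 3.29*o^2 + 3.23*o - 3.41
(2) = -5.2836*t^3 - 14.9269*t^2 + 2.2382*t + 9.503
(3) = -6.996*l^4 - 6.5465*l^3 - 29.5105*l^2 - 0.2315*l + 13.8165
(4) = -9*p^6 + 3*p^5 + 4*p^4 - p^3 - 9*p^2 + 4*p + 2
(5) = -d^4 - d^3 + 12*d^2 - 2*d - 8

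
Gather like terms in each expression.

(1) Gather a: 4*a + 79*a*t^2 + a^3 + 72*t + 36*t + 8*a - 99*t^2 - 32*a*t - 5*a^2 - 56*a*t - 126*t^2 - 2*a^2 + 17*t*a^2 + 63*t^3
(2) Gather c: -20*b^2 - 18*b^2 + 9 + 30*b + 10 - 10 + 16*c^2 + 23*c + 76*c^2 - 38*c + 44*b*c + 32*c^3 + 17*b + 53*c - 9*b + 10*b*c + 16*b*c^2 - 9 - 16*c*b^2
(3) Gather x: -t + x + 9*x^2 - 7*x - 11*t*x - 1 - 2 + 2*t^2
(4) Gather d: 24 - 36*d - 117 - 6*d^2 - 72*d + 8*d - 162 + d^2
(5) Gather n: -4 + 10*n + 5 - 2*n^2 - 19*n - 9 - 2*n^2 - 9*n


(1) = a^3 + a^2*(17*t - 7) + a*(79*t^2 - 88*t + 12) + 63*t^3 - 225*t^2 + 108*t
(2) = -38*b^2 + 38*b + 32*c^3 + c^2*(16*b + 92) + c*(-16*b^2 + 54*b + 38)
(3) = 2*t^2 - t + 9*x^2 + x*(-11*t - 6) - 3
(4) = -5*d^2 - 100*d - 255
(5) = -4*n^2 - 18*n - 8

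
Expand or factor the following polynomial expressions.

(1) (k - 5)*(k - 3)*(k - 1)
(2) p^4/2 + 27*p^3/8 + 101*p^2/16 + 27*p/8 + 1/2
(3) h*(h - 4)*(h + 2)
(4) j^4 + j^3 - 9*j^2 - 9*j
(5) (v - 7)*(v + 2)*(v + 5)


(1) = k^3 - 9*k^2 + 23*k - 15
(2) = (p/2 + 1/4)*(p + 1/4)*(p + 2)*(p + 4)
(3) = h^3 - 2*h^2 - 8*h
(4) = j*(j - 3)*(j + 1)*(j + 3)
(5) = v^3 - 39*v - 70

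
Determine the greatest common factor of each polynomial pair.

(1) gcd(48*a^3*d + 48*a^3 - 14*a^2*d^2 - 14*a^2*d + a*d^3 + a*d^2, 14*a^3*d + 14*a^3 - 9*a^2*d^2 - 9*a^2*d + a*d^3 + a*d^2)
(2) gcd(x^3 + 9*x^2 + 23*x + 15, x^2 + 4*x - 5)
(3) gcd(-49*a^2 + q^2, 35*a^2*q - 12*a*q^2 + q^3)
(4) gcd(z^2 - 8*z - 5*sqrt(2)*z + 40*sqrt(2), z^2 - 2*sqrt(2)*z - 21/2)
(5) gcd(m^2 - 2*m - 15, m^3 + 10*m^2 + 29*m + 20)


(1) = a*d + a
(2) = x + 5
(3) = gcd((-7*a + q)*(7*a + q), q*(-7*a + q)*(-5*a + q)) = -7*a + q
(4) = 1
(5) = gcd((m - 5)*(m + 3), (m + 1)*(m + 4)*(m + 5)) = 1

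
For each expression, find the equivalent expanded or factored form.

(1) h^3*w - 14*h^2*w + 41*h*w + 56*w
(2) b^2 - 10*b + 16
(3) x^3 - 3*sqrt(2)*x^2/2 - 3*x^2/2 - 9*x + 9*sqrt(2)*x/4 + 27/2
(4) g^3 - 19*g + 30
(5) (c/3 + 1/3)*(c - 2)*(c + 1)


(1) = (h - 8)*(h - 7)*(h*w + w)
(2) = (b - 8)*(b - 2)
(3) = (x - 3/2)*(x - 3*sqrt(2))*(x + 3*sqrt(2)/2)
(4) = (g - 3)*(g - 2)*(g + 5)
(5) = c^3/3 - c - 2/3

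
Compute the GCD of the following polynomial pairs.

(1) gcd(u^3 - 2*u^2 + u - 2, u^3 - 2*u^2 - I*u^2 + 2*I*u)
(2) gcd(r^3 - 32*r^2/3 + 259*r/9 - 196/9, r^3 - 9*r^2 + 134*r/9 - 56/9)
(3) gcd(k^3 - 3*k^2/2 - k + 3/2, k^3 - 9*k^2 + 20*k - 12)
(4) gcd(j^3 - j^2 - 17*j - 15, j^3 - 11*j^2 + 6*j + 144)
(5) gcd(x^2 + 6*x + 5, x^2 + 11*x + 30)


(1) = u^2 + u*(-2 - I) + 2*I
(2) = gcd((r - 7)*(r - 7/3)*(r - 4/3), (r - 7)*(r - 4/3)*(r - 2/3)) = r^2 - 25*r/3 + 28/3
(3) = k - 1
(4) = gcd((j - 5)*(j + 1)*(j + 3), (j - 8)*(j - 6)*(j + 3)) = j + 3
(5) = x + 5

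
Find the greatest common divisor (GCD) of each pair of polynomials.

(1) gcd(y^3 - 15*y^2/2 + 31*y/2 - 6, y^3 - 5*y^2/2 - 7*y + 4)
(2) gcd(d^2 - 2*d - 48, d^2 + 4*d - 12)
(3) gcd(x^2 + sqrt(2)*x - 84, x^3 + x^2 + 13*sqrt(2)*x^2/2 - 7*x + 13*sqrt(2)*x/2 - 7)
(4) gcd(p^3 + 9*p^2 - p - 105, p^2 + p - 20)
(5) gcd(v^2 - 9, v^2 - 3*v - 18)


(1) = gcd((y - 4)*(y - 3)*(y - 1/2), (y - 4)*(y - 1/2)*(y + 2)) = y^2 - 9*y/2 + 2
(2) = gcd((d - 8)*(d + 6), (d - 2)*(d + 6)) = d + 6
(3) = x + 7*sqrt(2)
(4) = p + 5
(5) = v + 3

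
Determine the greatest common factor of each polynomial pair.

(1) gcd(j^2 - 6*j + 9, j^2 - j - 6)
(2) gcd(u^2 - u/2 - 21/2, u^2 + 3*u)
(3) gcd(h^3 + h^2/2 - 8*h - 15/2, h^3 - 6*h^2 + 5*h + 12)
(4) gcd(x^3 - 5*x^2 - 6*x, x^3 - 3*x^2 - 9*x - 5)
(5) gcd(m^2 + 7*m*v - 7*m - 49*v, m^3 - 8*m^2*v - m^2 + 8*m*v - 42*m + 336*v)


(1) = gcd((j - 3)^2, (j - 3)*(j + 2)) = j - 3
(2) = gcd((u - 7/2)*(u + 3), u*(u + 3)) = u + 3
(3) = gcd((h - 3)*(h + 1)*(h + 5/2), (h - 4)*(h - 3)*(h + 1)) = h^2 - 2*h - 3
(4) = x + 1
(5) = m - 7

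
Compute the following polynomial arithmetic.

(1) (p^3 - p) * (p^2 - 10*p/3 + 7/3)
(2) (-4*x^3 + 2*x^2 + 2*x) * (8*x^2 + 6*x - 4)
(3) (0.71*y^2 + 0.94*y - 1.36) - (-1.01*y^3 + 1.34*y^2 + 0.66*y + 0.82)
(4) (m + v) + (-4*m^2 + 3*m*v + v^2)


(1) = p^5 - 10*p^4/3 + 4*p^3/3 + 10*p^2/3 - 7*p/3
(2) = -32*x^5 - 8*x^4 + 44*x^3 + 4*x^2 - 8*x
(3) = 1.01*y^3 - 0.63*y^2 + 0.28*y - 2.18
(4) = -4*m^2 + 3*m*v + m + v^2 + v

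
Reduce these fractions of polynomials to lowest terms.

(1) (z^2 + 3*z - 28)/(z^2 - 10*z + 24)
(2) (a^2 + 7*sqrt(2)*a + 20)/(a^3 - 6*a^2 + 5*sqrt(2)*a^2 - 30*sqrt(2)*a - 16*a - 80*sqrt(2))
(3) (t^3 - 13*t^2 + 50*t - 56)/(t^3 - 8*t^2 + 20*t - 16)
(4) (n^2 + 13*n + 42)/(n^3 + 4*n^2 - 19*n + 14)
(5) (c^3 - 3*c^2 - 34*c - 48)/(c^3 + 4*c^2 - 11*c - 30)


(1) = (z + 7)/(z - 6)
(2) = (a + 2*sqrt(2))/(a^2 - 6*a - 16)
(3) = (t - 7)/(t - 2)
(4) = (n + 6)/(n^2 - 3*n + 2)
(5) = (c^2 - 5*c - 24)/(c^2 + 2*c - 15)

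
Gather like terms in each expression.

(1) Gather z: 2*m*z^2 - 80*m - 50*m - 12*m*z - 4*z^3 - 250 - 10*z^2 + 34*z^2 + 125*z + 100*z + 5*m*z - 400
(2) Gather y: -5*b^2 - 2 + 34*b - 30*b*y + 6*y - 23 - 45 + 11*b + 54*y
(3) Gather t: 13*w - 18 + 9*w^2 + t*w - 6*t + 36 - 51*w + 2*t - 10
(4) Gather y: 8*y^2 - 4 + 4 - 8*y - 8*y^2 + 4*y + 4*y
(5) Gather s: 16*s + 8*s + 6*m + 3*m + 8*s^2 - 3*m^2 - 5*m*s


(1) = -130*m - 4*z^3 + z^2*(2*m + 24) + z*(225 - 7*m) - 650
(2) = -5*b^2 + 45*b + y*(60 - 30*b) - 70
(3) = t*(w - 4) + 9*w^2 - 38*w + 8
(4) = 0
(5) = -3*m^2 + 9*m + 8*s^2 + s*(24 - 5*m)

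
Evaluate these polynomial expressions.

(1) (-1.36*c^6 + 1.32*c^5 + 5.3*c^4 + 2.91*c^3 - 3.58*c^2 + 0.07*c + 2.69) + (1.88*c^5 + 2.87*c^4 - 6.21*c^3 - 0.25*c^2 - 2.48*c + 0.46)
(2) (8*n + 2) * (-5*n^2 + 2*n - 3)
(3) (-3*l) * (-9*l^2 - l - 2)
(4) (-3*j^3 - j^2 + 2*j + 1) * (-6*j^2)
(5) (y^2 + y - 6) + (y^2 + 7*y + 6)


(1) = -1.36*c^6 + 3.2*c^5 + 8.17*c^4 - 3.3*c^3 - 3.83*c^2 - 2.41*c + 3.15
(2) = -40*n^3 + 6*n^2 - 20*n - 6
(3) = 27*l^3 + 3*l^2 + 6*l
(4) = 18*j^5 + 6*j^4 - 12*j^3 - 6*j^2
(5) = 2*y^2 + 8*y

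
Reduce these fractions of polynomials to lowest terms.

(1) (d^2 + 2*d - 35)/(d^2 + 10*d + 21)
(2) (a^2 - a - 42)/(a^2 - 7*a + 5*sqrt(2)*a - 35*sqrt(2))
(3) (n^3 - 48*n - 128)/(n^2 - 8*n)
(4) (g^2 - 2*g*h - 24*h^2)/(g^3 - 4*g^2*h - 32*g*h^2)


(1) = (d - 5)/(d + 3)
(2) = (a + 6)/(a + 5*sqrt(2))
(3) = (n^2 + 8*n + 16)/n
(4) = (g - 6*h)/(g^2 - 8*g*h)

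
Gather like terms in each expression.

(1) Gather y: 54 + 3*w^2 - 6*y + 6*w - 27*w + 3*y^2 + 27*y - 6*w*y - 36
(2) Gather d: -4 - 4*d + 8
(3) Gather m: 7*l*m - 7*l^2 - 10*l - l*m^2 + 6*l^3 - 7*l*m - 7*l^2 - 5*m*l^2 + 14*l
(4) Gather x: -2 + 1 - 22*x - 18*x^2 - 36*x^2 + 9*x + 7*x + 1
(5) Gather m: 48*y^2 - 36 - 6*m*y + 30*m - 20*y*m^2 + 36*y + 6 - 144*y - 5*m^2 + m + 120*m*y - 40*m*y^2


(1) = 3*w^2 - 21*w + 3*y^2 + y*(21 - 6*w) + 18
(2) = 4 - 4*d
(3) = 6*l^3 - 5*l^2*m - 14*l^2 - l*m^2 + 4*l
(4) = -54*x^2 - 6*x
(5) = m^2*(-20*y - 5) + m*(-40*y^2 + 114*y + 31) + 48*y^2 - 108*y - 30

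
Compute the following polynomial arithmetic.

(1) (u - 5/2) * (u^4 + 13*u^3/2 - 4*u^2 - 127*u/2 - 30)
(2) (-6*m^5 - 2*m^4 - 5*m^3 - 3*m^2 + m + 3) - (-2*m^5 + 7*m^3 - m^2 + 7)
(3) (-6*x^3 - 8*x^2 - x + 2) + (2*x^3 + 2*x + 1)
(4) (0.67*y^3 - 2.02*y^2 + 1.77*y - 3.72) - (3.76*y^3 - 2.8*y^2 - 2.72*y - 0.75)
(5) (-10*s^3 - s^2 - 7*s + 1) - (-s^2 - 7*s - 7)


(1) = u^5 + 4*u^4 - 81*u^3/4 - 107*u^2/2 + 515*u/4 + 75
(2) = -4*m^5 - 2*m^4 - 12*m^3 - 2*m^2 + m - 4
(3) = -4*x^3 - 8*x^2 + x + 3
(4) = -3.09*y^3 + 0.78*y^2 + 4.49*y - 2.97
(5) = 8 - 10*s^3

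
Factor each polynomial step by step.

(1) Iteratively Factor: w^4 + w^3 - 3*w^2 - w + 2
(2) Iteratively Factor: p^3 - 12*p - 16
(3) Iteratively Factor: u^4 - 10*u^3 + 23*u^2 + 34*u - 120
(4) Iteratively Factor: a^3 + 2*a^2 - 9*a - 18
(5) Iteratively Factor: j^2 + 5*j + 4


(1) = (w + 2)*(w^3 - w^2 - w + 1) = (w - 1)*(w + 2)*(w^2 - 1) = (w - 1)*(w + 1)*(w + 2)*(w - 1)
(2) = (p + 2)*(p^2 - 2*p - 8) = (p - 4)*(p + 2)*(p + 2)
(3) = (u + 2)*(u^3 - 12*u^2 + 47*u - 60) = (u - 5)*(u + 2)*(u^2 - 7*u + 12) = (u - 5)*(u - 3)*(u + 2)*(u - 4)
(4) = (a - 3)*(a^2 + 5*a + 6) = (a - 3)*(a + 3)*(a + 2)
(5) = (j + 1)*(j + 4)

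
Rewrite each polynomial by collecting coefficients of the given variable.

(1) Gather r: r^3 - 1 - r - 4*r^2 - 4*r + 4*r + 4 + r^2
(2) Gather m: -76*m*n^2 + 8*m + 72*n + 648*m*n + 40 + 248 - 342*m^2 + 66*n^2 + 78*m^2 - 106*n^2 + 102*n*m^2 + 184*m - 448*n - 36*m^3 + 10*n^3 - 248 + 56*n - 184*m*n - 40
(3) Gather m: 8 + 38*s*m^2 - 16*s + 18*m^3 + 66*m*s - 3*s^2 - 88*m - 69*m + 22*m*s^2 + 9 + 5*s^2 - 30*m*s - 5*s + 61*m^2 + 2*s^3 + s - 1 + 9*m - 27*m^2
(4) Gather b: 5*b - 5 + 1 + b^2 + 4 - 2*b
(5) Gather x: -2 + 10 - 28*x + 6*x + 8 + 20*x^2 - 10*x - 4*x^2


(1) = r^3 - 3*r^2 - r + 3
(2) = -36*m^3 + m^2*(102*n - 264) + m*(-76*n^2 + 464*n + 192) + 10*n^3 - 40*n^2 - 320*n
(3) = 18*m^3 + m^2*(38*s + 34) + m*(22*s^2 + 36*s - 148) + 2*s^3 + 2*s^2 - 20*s + 16
(4) = b^2 + 3*b
(5) = 16*x^2 - 32*x + 16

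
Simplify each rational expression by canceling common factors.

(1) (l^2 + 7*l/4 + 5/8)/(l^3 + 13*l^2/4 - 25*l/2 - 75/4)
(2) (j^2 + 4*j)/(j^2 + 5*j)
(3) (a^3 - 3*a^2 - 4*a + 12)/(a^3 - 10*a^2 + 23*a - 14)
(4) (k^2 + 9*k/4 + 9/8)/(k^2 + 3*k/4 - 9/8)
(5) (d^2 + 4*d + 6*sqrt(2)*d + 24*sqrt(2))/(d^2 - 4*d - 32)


(1) = (2*l + 1)/(2*l^2 + 4*l - 30)
(2) = (j + 4)/(j + 5)
(3) = (a^2 - a - 6)/(a^2 - 8*a + 7)
(4) = (4*k + 3)/(4*k - 3)
(5) = (d + 6*sqrt(2))/(d - 8)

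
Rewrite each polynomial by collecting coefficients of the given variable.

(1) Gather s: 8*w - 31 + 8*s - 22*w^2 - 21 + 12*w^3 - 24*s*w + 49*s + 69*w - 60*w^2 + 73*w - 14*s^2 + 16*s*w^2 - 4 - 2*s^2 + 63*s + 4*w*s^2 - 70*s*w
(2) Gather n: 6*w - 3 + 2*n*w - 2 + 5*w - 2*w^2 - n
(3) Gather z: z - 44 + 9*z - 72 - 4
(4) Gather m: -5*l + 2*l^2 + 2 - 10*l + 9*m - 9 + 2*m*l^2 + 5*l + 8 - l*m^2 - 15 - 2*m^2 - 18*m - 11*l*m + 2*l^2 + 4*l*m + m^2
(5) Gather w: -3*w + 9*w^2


(1) = s^2*(4*w - 16) + s*(16*w^2 - 94*w + 120) + 12*w^3 - 82*w^2 + 150*w - 56
(2) = n*(2*w - 1) - 2*w^2 + 11*w - 5
(3) = 10*z - 120
(4) = 4*l^2 - 10*l + m^2*(-l - 1) + m*(2*l^2 - 7*l - 9) - 14
(5) = 9*w^2 - 3*w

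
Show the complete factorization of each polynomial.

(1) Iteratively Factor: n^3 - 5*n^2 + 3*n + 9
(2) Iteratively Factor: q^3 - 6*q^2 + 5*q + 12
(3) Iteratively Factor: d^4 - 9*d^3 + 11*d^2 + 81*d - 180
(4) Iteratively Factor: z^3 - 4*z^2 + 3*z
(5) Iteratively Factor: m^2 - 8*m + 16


(1) = (n + 1)*(n^2 - 6*n + 9) = (n - 3)*(n + 1)*(n - 3)
(2) = (q - 4)*(q^2 - 2*q - 3) = (q - 4)*(q + 1)*(q - 3)
(3) = (d - 5)*(d^3 - 4*d^2 - 9*d + 36) = (d - 5)*(d - 4)*(d^2 - 9) = (d - 5)*(d - 4)*(d - 3)*(d + 3)
(4) = (z)*(z^2 - 4*z + 3) = z*(z - 3)*(z - 1)
(5) = (m - 4)*(m - 4)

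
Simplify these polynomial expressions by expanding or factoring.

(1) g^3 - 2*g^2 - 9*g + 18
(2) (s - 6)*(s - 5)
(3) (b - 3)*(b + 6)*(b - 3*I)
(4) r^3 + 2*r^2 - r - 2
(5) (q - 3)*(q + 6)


(1) = (g - 3)*(g - 2)*(g + 3)
(2) = s^2 - 11*s + 30
(3) = b^3 + 3*b^2 - 3*I*b^2 - 18*b - 9*I*b + 54*I
(4) = (r - 1)*(r + 1)*(r + 2)
(5) = q^2 + 3*q - 18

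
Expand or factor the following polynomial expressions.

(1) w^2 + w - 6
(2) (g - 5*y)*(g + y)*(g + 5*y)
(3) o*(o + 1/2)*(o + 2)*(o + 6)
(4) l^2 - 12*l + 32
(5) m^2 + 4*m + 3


(1) = (w - 2)*(w + 3)
(2) = g^3 + g^2*y - 25*g*y^2 - 25*y^3
(3) = o^4 + 17*o^3/2 + 16*o^2 + 6*o
(4) = (l - 8)*(l - 4)
(5) = (m + 1)*(m + 3)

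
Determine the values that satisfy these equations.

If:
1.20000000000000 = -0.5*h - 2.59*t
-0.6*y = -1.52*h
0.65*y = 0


Then:
h = 0.00
t = -0.46
y = 0.00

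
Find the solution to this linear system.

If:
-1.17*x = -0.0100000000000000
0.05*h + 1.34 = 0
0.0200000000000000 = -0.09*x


Then:
No Solution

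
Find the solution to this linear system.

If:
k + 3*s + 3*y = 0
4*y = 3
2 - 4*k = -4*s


Then:
k = -3/16
s = -11/16
y = 3/4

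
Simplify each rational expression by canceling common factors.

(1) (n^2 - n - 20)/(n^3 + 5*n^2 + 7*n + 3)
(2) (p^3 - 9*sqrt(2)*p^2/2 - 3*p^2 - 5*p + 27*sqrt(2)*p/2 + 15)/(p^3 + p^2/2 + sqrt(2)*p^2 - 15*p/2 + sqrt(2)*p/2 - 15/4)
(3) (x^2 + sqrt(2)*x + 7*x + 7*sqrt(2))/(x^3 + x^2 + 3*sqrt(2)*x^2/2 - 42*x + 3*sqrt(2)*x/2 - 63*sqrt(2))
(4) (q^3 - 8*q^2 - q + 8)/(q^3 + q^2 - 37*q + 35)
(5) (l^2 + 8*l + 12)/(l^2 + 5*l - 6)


(1) = (n^2 - n - 20)/(n^3 + 5*n^2 + 7*n + 3)
(2) = (8*p^3 + p^2*(-36*sqrt(2) - 24) + p*(-40 + 108*sqrt(2)) + 120)/(8*p^3 + p^2*(4 + 8*sqrt(2)) + p*(-60 + 4*sqrt(2)) - 30)
(3) = (2*x + 2*sqrt(2))/(2*x^2 + x*(-12 + 3*sqrt(2)) - 18*sqrt(2))
(4) = (q^2 - 7*q - 8)/(q^2 + 2*q - 35)
(5) = (l + 2)/(l - 1)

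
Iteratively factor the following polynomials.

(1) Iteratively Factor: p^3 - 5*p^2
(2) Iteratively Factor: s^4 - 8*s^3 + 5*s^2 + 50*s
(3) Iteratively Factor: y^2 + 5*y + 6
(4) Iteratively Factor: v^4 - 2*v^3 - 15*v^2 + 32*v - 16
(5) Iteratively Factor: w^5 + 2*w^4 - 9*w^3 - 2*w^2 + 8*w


(1) = (p - 5)*(p^2) = p*(p - 5)*(p)
(2) = (s - 5)*(s^3 - 3*s^2 - 10*s) = s*(s - 5)*(s^2 - 3*s - 10) = s*(s - 5)^2*(s + 2)
(3) = (y + 3)*(y + 2)
(4) = (v - 4)*(v^3 + 2*v^2 - 7*v + 4) = (v - 4)*(v + 4)*(v^2 - 2*v + 1) = (v - 4)*(v - 1)*(v + 4)*(v - 1)
(5) = (w - 2)*(w^4 + 4*w^3 - w^2 - 4*w) = (w - 2)*(w + 1)*(w^3 + 3*w^2 - 4*w) = (w - 2)*(w + 1)*(w + 4)*(w^2 - w) = (w - 2)*(w - 1)*(w + 1)*(w + 4)*(w)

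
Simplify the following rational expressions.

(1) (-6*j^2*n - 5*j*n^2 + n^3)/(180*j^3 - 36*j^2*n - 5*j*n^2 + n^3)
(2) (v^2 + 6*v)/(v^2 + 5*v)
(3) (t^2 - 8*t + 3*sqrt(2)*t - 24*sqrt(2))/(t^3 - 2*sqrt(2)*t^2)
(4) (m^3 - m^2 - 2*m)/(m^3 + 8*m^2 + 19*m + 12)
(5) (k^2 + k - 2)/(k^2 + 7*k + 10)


(1) = (-j*n - n^2)/(30*j^2 - j*n - n^2)
(2) = (v + 6)/(v + 5)
(3) = (t^2 + t*(-8 + 3*sqrt(2)) - 24*sqrt(2))/(t^3 - 2*sqrt(2)*t^2)
(4) = (m^2 - 2*m)/(m^2 + 7*m + 12)
(5) = (k - 1)/(k + 5)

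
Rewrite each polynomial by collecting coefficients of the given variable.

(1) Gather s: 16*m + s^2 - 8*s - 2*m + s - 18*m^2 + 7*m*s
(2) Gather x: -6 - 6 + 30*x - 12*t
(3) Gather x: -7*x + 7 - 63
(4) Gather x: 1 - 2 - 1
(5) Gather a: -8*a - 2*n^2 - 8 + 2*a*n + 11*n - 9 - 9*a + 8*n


(1) = -18*m^2 + 14*m + s^2 + s*(7*m - 7)
(2) = -12*t + 30*x - 12
(3) = -7*x - 56
(4) = -2
(5) = a*(2*n - 17) - 2*n^2 + 19*n - 17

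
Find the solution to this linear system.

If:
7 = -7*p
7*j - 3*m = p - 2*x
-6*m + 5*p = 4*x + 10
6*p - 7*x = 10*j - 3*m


Then:
j = -45/46
m = -307/138
p = -1
x = -19/46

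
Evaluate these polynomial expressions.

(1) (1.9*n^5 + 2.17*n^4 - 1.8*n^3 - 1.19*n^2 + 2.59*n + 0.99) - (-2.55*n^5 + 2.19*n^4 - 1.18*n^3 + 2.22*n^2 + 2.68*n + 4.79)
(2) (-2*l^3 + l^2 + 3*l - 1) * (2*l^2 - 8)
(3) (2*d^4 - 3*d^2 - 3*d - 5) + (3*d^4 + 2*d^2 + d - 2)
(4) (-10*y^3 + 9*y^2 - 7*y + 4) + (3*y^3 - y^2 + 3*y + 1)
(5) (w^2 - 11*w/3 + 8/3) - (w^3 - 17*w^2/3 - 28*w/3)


(1) = 4.45*n^5 - 0.02*n^4 - 0.62*n^3 - 3.41*n^2 - 0.09*n - 3.8
(2) = -4*l^5 + 2*l^4 + 22*l^3 - 10*l^2 - 24*l + 8
(3) = 5*d^4 - d^2 - 2*d - 7
(4) = -7*y^3 + 8*y^2 - 4*y + 5
(5) = -w^3 + 20*w^2/3 + 17*w/3 + 8/3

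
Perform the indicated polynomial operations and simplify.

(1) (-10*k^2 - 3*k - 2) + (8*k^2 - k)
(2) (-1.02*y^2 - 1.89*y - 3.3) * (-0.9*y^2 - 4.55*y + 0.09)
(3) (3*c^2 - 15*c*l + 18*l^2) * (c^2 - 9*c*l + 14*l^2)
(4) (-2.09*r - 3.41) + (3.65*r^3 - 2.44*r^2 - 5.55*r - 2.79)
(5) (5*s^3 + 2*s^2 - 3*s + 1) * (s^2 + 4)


(1) = -2*k^2 - 4*k - 2
(2) = 0.918*y^4 + 6.342*y^3 + 11.4777*y^2 + 14.8449*y - 0.297
(3) = 3*c^4 - 42*c^3*l + 195*c^2*l^2 - 372*c*l^3 + 252*l^4
(4) = 3.65*r^3 - 2.44*r^2 - 7.64*r - 6.2
(5) = 5*s^5 + 2*s^4 + 17*s^3 + 9*s^2 - 12*s + 4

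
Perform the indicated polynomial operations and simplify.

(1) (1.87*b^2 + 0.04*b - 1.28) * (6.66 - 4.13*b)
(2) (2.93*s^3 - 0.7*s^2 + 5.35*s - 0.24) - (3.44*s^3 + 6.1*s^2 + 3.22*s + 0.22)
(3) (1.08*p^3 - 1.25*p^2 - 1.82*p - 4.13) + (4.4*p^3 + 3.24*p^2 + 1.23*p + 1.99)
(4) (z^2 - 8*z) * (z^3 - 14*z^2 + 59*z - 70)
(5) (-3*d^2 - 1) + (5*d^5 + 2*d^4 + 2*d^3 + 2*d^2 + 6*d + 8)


(1) = -7.7231*b^3 + 12.289*b^2 + 5.5528*b - 8.5248
(2) = -0.51*s^3 - 6.8*s^2 + 2.13*s - 0.46
(3) = 5.48*p^3 + 1.99*p^2 - 0.59*p - 2.14
(4) = z^5 - 22*z^4 + 171*z^3 - 542*z^2 + 560*z
(5) = 5*d^5 + 2*d^4 + 2*d^3 - d^2 + 6*d + 7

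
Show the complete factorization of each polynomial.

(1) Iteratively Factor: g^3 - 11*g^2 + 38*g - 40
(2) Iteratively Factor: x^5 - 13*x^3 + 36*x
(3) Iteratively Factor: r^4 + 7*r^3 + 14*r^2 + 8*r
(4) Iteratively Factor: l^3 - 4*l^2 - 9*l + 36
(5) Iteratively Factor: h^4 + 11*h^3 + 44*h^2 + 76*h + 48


(1) = (g - 2)*(g^2 - 9*g + 20) = (g - 5)*(g - 2)*(g - 4)
(2) = (x)*(x^4 - 13*x^2 + 36) = x*(x + 3)*(x^3 - 3*x^2 - 4*x + 12) = x*(x - 2)*(x + 3)*(x^2 - x - 6) = x*(x - 3)*(x - 2)*(x + 3)*(x + 2)
(3) = (r + 4)*(r^3 + 3*r^2 + 2*r) = (r + 1)*(r + 4)*(r^2 + 2*r) = r*(r + 1)*(r + 4)*(r + 2)
(4) = (l + 3)*(l^2 - 7*l + 12) = (l - 4)*(l + 3)*(l - 3)
(5) = (h + 2)*(h^3 + 9*h^2 + 26*h + 24) = (h + 2)*(h + 4)*(h^2 + 5*h + 6) = (h + 2)^2*(h + 4)*(h + 3)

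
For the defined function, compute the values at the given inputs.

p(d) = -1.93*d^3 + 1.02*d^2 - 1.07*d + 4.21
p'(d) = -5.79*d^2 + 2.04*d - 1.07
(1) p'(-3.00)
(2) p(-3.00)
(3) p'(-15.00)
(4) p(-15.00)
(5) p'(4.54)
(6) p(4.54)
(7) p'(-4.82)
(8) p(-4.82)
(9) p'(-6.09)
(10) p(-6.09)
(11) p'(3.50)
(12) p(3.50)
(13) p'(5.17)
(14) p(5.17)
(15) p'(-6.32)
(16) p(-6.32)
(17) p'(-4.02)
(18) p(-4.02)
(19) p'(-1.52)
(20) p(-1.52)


(1) = -59.30
(2) = 68.71
(3) = -1334.42
(4) = 6763.51
(5) = -111.15
(6) = -160.23
(7) = -145.42
(8) = 249.19
(9) = -228.23
(10) = 484.48
(11) = -64.86
(12) = -69.79
(13) = -145.28
(14) = -240.76
(15) = -245.23
(16) = 538.92
(17) = -102.84
(18) = 150.38
(19) = -17.55
(20) = 14.97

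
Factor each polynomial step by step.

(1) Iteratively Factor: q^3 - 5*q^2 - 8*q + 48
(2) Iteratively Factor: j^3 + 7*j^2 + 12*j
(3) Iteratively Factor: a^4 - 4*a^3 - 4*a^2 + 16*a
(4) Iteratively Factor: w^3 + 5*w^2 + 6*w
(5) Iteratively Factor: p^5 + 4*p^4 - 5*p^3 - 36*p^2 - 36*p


(1) = (q - 4)*(q^2 - q - 12) = (q - 4)^2*(q + 3)
(2) = (j)*(j^2 + 7*j + 12) = j*(j + 3)*(j + 4)
(3) = (a - 4)*(a^3 - 4*a) = a*(a - 4)*(a^2 - 4) = a*(a - 4)*(a - 2)*(a + 2)
(4) = (w)*(w^2 + 5*w + 6) = w*(w + 2)*(w + 3)
(5) = (p)*(p^4 + 4*p^3 - 5*p^2 - 36*p - 36) = p*(p + 2)*(p^3 + 2*p^2 - 9*p - 18) = p*(p + 2)*(p + 3)*(p^2 - p - 6) = p*(p + 2)^2*(p + 3)*(p - 3)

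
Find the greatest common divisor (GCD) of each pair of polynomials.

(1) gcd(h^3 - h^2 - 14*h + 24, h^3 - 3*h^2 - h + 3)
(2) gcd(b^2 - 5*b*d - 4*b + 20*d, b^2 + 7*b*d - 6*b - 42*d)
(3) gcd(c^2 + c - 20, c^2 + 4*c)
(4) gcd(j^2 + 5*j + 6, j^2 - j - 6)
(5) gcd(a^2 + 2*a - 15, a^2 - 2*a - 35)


(1) = h - 3
(2) = 1
(3) = gcd((c - 4)*(c + 5), c*(c + 4)) = 1
(4) = gcd((j + 2)*(j + 3), (j - 3)*(j + 2)) = j + 2
(5) = gcd((a - 3)*(a + 5), (a - 7)*(a + 5)) = a + 5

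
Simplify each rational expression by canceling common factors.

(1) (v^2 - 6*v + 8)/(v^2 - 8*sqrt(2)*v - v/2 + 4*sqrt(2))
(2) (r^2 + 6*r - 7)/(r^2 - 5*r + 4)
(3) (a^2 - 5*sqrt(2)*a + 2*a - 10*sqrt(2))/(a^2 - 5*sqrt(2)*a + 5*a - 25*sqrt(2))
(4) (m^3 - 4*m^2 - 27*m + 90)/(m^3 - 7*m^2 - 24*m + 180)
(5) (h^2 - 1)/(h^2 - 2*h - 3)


(1) = (2*v^2 - 12*v + 16)/(2*v^2 + v*(-16*sqrt(2) - 1) + 8*sqrt(2))
(2) = (r + 7)/(r - 4)
(3) = (a + 2)/(a + 5)
(4) = (m - 3)/(m - 6)
(5) = (h - 1)/(h - 3)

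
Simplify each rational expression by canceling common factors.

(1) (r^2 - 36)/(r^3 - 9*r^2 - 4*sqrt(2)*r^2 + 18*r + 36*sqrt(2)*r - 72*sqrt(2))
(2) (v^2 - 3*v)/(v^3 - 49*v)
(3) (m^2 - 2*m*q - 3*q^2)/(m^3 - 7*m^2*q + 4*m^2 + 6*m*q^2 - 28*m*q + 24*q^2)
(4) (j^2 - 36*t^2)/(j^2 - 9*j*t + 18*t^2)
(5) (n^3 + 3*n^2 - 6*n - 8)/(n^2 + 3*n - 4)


(1) = (r + 6)/(r^2 + r*(-4*sqrt(2) - 3) + 12*sqrt(2))
(2) = (v - 3)/(v^2 - 49)
(3) = (m^2 - 2*m*q - 3*q^2)/(m^3 - 7*m^2*q + 4*m^2 + 6*m*q^2 - 28*m*q + 24*q^2)
(4) = (-j - 6*t)/(-j + 3*t)
(5) = (n^2 - n - 2)/(n - 1)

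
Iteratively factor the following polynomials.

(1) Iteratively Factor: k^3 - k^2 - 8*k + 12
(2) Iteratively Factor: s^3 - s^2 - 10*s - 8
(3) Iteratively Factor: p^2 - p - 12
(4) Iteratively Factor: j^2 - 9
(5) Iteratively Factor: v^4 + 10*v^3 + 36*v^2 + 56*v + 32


(1) = (k - 2)*(k^2 + k - 6) = (k - 2)^2*(k + 3)
(2) = (s + 1)*(s^2 - 2*s - 8) = (s - 4)*(s + 1)*(s + 2)
(3) = (p + 3)*(p - 4)
(4) = (j + 3)*(j - 3)
(5) = (v + 2)*(v^3 + 8*v^2 + 20*v + 16) = (v + 2)^2*(v^2 + 6*v + 8) = (v + 2)^2*(v + 4)*(v + 2)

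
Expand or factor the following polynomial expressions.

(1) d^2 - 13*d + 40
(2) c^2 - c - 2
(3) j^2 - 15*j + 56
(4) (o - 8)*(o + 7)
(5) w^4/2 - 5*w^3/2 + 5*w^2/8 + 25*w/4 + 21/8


(1) = (d - 8)*(d - 5)
(2) = (c - 2)*(c + 1)
(3) = (j - 8)*(j - 7)
(4) = o^2 - o - 56
(5) = (w/2 + 1/4)*(w - 7/2)*(w - 3)*(w + 1)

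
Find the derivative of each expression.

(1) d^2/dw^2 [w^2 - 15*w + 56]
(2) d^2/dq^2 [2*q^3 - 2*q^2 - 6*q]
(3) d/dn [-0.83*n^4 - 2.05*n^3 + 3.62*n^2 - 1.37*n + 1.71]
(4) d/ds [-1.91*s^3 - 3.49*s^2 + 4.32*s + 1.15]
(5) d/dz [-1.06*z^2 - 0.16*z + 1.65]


(1) = 2
(2) = 12*q - 4
(3) = -3.32*n^3 - 6.15*n^2 + 7.24*n - 1.37
(4) = -5.73*s^2 - 6.98*s + 4.32
(5) = -2.12*z - 0.16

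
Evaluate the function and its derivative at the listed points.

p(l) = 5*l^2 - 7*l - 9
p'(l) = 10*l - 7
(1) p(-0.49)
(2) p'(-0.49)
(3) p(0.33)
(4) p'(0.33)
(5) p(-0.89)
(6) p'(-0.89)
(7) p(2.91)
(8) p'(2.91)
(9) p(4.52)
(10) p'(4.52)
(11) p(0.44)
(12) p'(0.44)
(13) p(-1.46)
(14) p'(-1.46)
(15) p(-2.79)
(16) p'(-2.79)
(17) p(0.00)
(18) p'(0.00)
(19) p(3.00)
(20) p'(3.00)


(1) = -4.37
(2) = -11.90
(3) = -10.77
(4) = -3.70
(5) = 1.19
(6) = -15.90
(7) = 12.97
(8) = 22.10
(9) = 61.51
(10) = 38.20
(11) = -11.11
(12) = -2.60
(13) = 11.88
(14) = -21.60
(15) = 49.45
(16) = -34.90
(17) = -9.00
(18) = -7.00
(19) = 15.00
(20) = 23.00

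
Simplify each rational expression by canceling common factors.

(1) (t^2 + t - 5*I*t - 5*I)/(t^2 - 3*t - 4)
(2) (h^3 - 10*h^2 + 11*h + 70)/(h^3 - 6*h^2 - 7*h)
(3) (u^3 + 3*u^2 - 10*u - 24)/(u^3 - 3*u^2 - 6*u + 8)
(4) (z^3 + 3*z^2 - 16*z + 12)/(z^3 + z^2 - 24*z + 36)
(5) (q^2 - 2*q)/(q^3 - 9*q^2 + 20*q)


(1) = (t - 5*I)/(t - 4)
(2) = (h^2 - 3*h - 10)/(h^2 + h)
(3) = (u^2 + u - 12)/(u^2 - 5*u + 4)
(4) = (z - 1)/(z - 3)
(5) = (q - 2)/(q^2 - 9*q + 20)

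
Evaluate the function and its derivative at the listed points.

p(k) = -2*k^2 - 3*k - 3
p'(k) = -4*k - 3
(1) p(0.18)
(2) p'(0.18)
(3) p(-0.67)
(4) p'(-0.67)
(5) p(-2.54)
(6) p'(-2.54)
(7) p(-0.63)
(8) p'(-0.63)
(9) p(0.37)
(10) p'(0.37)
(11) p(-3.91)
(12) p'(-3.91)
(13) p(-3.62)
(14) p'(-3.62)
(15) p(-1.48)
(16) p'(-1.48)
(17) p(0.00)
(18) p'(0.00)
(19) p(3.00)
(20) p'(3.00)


(1) = -3.60
(2) = -3.72
(3) = -1.89
(4) = -0.32
(5) = -8.28
(6) = 7.16
(7) = -1.90
(8) = -0.48
(9) = -4.38
(10) = -4.48
(11) = -21.85
(12) = 12.64
(13) = -18.35
(14) = 11.48
(15) = -2.94
(16) = 2.92
(17) = -3.00
(18) = -3.00
(19) = -30.00
(20) = -15.00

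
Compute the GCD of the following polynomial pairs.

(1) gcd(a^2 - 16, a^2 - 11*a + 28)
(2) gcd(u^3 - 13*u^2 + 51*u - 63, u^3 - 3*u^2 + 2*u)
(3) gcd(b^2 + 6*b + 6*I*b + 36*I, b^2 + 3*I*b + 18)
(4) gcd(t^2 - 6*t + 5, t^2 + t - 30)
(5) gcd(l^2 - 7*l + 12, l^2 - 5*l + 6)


(1) = a - 4
(2) = 1
(3) = gcd((b + 6)*(b + 6*I), (b - 3*I)*(b + 6*I)) = b + 6*I
(4) = t - 5
(5) = gcd((l - 4)*(l - 3), (l - 3)*(l - 2)) = l - 3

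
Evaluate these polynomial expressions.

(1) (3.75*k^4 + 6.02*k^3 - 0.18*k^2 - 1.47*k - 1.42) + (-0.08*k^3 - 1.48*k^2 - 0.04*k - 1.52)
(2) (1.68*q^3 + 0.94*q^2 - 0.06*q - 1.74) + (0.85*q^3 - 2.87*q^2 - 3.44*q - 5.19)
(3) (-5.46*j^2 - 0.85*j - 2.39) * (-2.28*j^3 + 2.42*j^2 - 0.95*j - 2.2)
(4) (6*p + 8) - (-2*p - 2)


(1) = 3.75*k^4 + 5.94*k^3 - 1.66*k^2 - 1.51*k - 2.94
(2) = 2.53*q^3 - 1.93*q^2 - 3.5*q - 6.93
(3) = 12.4488*j^5 - 11.2752*j^4 + 8.5792*j^3 + 7.0357*j^2 + 4.1405*j + 5.258
(4) = 8*p + 10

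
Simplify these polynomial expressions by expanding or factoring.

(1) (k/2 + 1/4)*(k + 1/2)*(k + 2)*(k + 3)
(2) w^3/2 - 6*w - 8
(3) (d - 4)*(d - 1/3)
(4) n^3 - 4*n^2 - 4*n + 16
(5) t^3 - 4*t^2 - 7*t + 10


(1) = k^4/2 + 3*k^3 + 45*k^2/8 + 29*k/8 + 3/4
(2) = (w/2 + 1)*(w - 4)*(w + 2)
(3) = d^2 - 13*d/3 + 4/3
(4) = (n - 4)*(n - 2)*(n + 2)
(5) = (t - 5)*(t - 1)*(t + 2)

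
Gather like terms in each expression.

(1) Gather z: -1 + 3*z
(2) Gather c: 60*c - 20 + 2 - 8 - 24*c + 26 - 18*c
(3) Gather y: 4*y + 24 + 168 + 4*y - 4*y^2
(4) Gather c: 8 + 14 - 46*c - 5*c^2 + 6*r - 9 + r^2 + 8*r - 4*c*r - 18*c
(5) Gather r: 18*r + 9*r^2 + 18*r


(1) = 3*z - 1
(2) = 18*c
(3) = -4*y^2 + 8*y + 192
(4) = -5*c^2 + c*(-4*r - 64) + r^2 + 14*r + 13
(5) = 9*r^2 + 36*r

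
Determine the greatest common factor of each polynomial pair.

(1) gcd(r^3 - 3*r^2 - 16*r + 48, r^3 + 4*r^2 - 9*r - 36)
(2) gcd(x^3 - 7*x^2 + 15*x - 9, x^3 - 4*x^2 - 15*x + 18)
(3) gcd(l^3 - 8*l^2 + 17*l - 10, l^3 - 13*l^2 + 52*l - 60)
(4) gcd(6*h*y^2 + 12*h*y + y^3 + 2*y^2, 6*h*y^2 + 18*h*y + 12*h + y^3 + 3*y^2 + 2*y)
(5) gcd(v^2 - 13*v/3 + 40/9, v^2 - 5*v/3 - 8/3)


(1) = gcd((r - 4)*(r - 3)*(r + 4), (r - 3)*(r + 3)*(r + 4)) = r^2 + r - 12
(2) = x - 1
(3) = l^2 - 7*l + 10
(4) = gcd(y*(6*h + y)*(y + 2), (6*h + y)*(y + 1)*(y + 2)) = 6*h*y + 12*h + y^2 + 2*y
(5) = gcd((v - 8/3)*(v - 5/3), (v - 8/3)*(v + 1)) = v - 8/3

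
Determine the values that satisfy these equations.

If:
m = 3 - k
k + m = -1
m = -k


Then:
No Solution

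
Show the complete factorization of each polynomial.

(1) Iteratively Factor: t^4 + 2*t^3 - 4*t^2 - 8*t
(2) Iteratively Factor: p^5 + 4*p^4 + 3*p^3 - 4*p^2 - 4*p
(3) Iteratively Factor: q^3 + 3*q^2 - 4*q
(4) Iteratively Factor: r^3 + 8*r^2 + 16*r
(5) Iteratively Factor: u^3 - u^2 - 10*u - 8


(1) = (t + 2)*(t^3 - 4*t) = (t + 2)^2*(t^2 - 2*t) = (t - 2)*(t + 2)^2*(t)
(2) = (p)*(p^4 + 4*p^3 + 3*p^2 - 4*p - 4) = p*(p + 1)*(p^3 + 3*p^2 - 4) = p*(p + 1)*(p + 2)*(p^2 + p - 2) = p*(p - 1)*(p + 1)*(p + 2)*(p + 2)
(3) = (q)*(q^2 + 3*q - 4) = q*(q - 1)*(q + 4)
(4) = (r)*(r^2 + 8*r + 16) = r*(r + 4)*(r + 4)
(5) = (u + 2)*(u^2 - 3*u - 4) = (u - 4)*(u + 2)*(u + 1)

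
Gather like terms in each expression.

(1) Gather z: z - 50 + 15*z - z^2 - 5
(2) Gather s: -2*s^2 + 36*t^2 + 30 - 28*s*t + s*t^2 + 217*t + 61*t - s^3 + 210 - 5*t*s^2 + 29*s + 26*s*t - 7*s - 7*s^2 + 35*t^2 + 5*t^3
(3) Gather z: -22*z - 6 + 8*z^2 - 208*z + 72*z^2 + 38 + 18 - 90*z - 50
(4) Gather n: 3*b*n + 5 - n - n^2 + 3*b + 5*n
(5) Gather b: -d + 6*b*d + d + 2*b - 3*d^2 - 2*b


(1) = -z^2 + 16*z - 55
(2) = -s^3 + s^2*(-5*t - 9) + s*(t^2 - 2*t + 22) + 5*t^3 + 71*t^2 + 278*t + 240
(3) = 80*z^2 - 320*z
(4) = 3*b - n^2 + n*(3*b + 4) + 5
(5) = 6*b*d - 3*d^2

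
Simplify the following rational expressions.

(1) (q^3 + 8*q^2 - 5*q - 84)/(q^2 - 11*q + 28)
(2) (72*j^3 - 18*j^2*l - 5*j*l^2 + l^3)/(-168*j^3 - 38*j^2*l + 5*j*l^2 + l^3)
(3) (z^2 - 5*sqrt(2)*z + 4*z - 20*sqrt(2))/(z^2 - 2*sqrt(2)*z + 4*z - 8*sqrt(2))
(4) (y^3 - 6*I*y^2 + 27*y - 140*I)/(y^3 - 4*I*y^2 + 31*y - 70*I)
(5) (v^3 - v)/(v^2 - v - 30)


(1) = (q^3 + 8*q^2 - 5*q - 84)/(q^2 - 11*q + 28)
(2) = (-3*j + l)/(7*j + l)
(3) = (z - 5*sqrt(2))/(z - 2*sqrt(2))
(4) = (y - 4*I)/(y - 2*I)
(5) = (v^3 - v)/(v^2 - v - 30)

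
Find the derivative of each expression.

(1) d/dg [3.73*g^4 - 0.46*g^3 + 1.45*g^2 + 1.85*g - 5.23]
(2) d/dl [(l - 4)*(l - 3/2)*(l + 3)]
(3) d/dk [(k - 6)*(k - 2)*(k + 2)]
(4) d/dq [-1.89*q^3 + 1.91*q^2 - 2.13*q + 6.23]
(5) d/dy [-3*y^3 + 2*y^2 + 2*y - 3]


(1) = 14.92*g^3 - 1.38*g^2 + 2.9*g + 1.85
(2) = 3*l^2 - 5*l - 21/2
(3) = 3*k^2 - 12*k - 4
(4) = -5.67*q^2 + 3.82*q - 2.13
(5) = -9*y^2 + 4*y + 2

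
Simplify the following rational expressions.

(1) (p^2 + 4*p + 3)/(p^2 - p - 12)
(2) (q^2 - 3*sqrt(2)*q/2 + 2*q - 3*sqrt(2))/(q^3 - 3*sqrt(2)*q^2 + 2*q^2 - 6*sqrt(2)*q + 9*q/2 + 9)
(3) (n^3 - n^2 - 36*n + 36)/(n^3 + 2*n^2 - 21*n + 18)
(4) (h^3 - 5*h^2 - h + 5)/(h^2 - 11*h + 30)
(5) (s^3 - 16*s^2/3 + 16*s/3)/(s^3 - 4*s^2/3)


(1) = (p + 1)/(p - 4)
(2) = 4/(4*q - 6*sqrt(2))
(3) = (n - 6)/(n - 3)
(4) = (h^2 - 1)/(h - 6)
(5) = (s - 4)/s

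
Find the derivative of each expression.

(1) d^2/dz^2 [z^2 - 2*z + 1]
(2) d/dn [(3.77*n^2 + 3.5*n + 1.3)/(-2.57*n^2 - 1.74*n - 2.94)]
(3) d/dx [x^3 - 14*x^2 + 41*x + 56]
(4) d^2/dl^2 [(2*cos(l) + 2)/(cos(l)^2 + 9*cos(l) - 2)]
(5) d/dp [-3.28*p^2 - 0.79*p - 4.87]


(1) = 2
(2) = (2.4352*n^2 - 15.4856*n - 8.028)/(6.6049*n^4 + 8.9436*n^3 + 18.1392*n^2 + 10.2312*n + 8.6436)
(3) = 3*x^2 - 28*x + 41
(4) = 4*(-9*(1 - cos(2*l))^2*cos(l) + 5*(1 - cos(2*l))^2 + 67*cos(l) - 182*cos(2*l) - 45*cos(3*l) + 2*cos(5*l) + 606)/(18*cos(l) + cos(2*l) - 3)^3
(5) = -6.56*p - 0.79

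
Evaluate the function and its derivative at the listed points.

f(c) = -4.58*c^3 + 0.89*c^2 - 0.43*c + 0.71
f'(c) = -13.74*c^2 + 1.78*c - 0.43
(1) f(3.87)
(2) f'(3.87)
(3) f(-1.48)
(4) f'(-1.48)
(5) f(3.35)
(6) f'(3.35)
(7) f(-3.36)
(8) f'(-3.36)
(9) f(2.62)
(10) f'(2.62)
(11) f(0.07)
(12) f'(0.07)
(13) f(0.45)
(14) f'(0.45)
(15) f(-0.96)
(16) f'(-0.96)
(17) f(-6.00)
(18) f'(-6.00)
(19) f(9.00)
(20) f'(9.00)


(1) = -253.08
(2) = -199.32
(3) = 18.14
(4) = -33.16
(5) = -162.93
(6) = -148.66
(7) = 185.94
(8) = -161.53
(9) = -76.68
(10) = -90.08
(11) = 0.68
(12) = -0.37
(13) = 0.28
(14) = -2.41
(15) = 6.00
(16) = -14.80
(17) = 1024.61
(18) = -505.75
(19) = -3269.89
(20) = -1097.35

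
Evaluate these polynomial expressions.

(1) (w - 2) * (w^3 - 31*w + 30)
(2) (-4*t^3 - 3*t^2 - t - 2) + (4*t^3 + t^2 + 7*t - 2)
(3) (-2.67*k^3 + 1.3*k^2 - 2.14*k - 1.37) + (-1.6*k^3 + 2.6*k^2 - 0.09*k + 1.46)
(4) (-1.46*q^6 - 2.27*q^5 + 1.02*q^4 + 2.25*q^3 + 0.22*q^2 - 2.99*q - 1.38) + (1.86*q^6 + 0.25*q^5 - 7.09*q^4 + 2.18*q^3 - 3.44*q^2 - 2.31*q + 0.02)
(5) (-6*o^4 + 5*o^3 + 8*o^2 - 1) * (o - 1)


(1) = w^4 - 2*w^3 - 31*w^2 + 92*w - 60
(2) = -2*t^2 + 6*t - 4
(3) = -4.27*k^3 + 3.9*k^2 - 2.23*k + 0.09
(4) = 0.4*q^6 - 2.02*q^5 - 6.07*q^4 + 4.43*q^3 - 3.22*q^2 - 5.3*q - 1.36
(5) = -6*o^5 + 11*o^4 + 3*o^3 - 8*o^2 - o + 1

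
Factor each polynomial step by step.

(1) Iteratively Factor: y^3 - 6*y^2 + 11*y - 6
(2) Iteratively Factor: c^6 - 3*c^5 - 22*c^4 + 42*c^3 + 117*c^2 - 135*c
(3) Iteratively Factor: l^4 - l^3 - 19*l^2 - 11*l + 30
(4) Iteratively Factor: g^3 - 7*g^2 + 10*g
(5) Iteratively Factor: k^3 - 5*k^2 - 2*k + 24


(1) = (y - 3)*(y^2 - 3*y + 2) = (y - 3)*(y - 1)*(y - 2)
(2) = (c + 3)*(c^5 - 6*c^4 - 4*c^3 + 54*c^2 - 45*c) = (c - 3)*(c + 3)*(c^4 - 3*c^3 - 13*c^2 + 15*c) = (c - 5)*(c - 3)*(c + 3)*(c^3 + 2*c^2 - 3*c) = c*(c - 5)*(c - 3)*(c + 3)*(c^2 + 2*c - 3) = c*(c - 5)*(c - 3)*(c + 3)^2*(c - 1)
(3) = (l + 3)*(l^3 - 4*l^2 - 7*l + 10) = (l - 5)*(l + 3)*(l^2 + l - 2) = (l - 5)*(l + 2)*(l + 3)*(l - 1)
(4) = (g - 2)*(g^2 - 5*g) = g*(g - 2)*(g - 5)
(5) = (k - 4)*(k^2 - k - 6) = (k - 4)*(k + 2)*(k - 3)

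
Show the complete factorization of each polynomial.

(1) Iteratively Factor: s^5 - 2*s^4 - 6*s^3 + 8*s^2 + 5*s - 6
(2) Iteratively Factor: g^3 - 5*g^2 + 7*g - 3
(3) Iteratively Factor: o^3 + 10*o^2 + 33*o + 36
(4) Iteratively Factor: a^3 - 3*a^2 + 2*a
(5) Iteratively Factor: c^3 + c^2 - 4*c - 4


(1) = (s - 1)*(s^4 - s^3 - 7*s^2 + s + 6) = (s - 3)*(s - 1)*(s^3 + 2*s^2 - s - 2) = (s - 3)*(s - 1)^2*(s^2 + 3*s + 2) = (s - 3)*(s - 1)^2*(s + 2)*(s + 1)
(2) = (g - 1)*(g^2 - 4*g + 3) = (g - 3)*(g - 1)*(g - 1)
(3) = (o + 3)*(o^2 + 7*o + 12) = (o + 3)*(o + 4)*(o + 3)
(4) = (a - 1)*(a^2 - 2*a) = a*(a - 1)*(a - 2)
(5) = (c + 1)*(c^2 - 4) = (c - 2)*(c + 1)*(c + 2)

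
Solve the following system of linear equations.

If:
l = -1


Then:
l = -1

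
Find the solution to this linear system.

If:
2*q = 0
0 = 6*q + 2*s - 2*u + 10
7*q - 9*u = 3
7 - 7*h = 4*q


Then:
h = 1
q = 0
s = -16/3
u = -1/3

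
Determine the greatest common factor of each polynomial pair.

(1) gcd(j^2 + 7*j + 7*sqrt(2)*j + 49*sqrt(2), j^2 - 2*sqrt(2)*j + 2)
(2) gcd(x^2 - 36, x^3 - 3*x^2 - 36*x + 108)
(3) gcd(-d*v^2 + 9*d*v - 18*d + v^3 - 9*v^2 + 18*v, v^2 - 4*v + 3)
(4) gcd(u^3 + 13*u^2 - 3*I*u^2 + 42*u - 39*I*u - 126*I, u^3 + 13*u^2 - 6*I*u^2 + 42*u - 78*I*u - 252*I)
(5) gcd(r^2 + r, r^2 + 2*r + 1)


(1) = gcd((j + 7)*(j + 7*sqrt(2)), (j - sqrt(2))^2) = 1
(2) = gcd((x - 6)*(x + 6), (x - 6)*(x - 3)*(x + 6)) = x^2 - 36
(3) = gcd((-d + v)*(v - 6)*(v - 3), (v - 3)*(v - 1)) = v - 3
(4) = u^2 + 13*u + 42
(5) = r + 1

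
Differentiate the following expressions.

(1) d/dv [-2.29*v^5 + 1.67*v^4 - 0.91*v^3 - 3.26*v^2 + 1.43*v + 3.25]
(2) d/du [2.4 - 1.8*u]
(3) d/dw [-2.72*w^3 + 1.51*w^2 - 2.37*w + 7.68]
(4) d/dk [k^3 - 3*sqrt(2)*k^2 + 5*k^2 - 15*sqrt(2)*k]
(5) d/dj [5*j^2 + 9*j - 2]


(1) = -11.45*v^4 + 6.68*v^3 - 2.73*v^2 - 6.52*v + 1.43
(2) = -1.80000000000000
(3) = -8.16*w^2 + 3.02*w - 2.37
(4) = 3*k^2 - 6*sqrt(2)*k + 10*k - 15*sqrt(2)
(5) = 10*j + 9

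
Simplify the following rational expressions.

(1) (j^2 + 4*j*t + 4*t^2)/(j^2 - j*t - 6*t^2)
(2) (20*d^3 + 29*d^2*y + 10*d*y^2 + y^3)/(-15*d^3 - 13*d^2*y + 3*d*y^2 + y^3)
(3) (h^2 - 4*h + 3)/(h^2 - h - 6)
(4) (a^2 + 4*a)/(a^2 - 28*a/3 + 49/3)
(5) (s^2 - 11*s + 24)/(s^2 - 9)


(1) = (-j - 2*t)/(-j + 3*t)
(2) = (4*d + y)/(-3*d + y)
(3) = (h - 1)/(h + 2)
(4) = (3*a^2 + 12*a)/(3*a^2 - 28*a + 49)
(5) = (s - 8)/(s + 3)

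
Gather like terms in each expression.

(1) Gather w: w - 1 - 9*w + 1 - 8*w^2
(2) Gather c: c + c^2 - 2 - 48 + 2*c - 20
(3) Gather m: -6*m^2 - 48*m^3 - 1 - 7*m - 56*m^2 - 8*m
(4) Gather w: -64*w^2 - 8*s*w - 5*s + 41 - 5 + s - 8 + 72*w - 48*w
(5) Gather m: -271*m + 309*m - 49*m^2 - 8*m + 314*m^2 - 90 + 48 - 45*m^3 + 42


(1) = -8*w^2 - 8*w
(2) = c^2 + 3*c - 70
(3) = -48*m^3 - 62*m^2 - 15*m - 1
(4) = -4*s - 64*w^2 + w*(24 - 8*s) + 28
(5) = -45*m^3 + 265*m^2 + 30*m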